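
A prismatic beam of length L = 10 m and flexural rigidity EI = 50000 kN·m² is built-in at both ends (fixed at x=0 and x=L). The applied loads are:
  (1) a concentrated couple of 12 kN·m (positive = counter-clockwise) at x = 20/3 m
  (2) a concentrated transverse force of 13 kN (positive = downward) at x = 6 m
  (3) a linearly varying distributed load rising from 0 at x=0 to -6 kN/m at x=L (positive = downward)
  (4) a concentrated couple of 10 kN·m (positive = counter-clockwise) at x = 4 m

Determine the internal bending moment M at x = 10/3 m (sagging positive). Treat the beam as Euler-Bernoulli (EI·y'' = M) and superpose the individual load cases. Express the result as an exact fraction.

Load 1 — applied couple M₀=12 kN·m at a=20/3 m (b=L-a=10/3):
  M_1 = R_Ax - M_A  [x≤a] with R_A=8/5, M_A=4 = (8/5)·(10/3) - 4 = 4/3 kN·m
Load 2 — point force P=13 kN at a=6 m (b=L-a=4):
  M_2 = Pb²(3a+b)x/L³ - Pab²/L²  [x≤a] = 13·4²·(3·6+4)·(10/3)/10³ - 13·6·4²/10² = 208/75 kN·m
Load 3 — triangular load w₀=-6 kN/m (0→w₀ over full span):
  M_3 = 3w₀Lx/20 - w₀L²/30 - w₀x³/(6L) = 3·(-6)·10·(10/3)/20 - (-6)·10²/30 - (-6)·(10/3)³/(6·10) = -170/27 kN·m
Load 4 — applied couple M₀=10 kN·m at a=4 m (b=L-a=6):
  M_4 = R_Ax - M_A  [x≤a] with R_A=36/25, M_A=6/5 = (36/25)·(10/3) - (6/5) = 18/5 kN·m
Superposition: M = Σ M_i = 952/675 kN·m ≈ 1.410370 kN·m

M(10/3) = 952/675 kN·m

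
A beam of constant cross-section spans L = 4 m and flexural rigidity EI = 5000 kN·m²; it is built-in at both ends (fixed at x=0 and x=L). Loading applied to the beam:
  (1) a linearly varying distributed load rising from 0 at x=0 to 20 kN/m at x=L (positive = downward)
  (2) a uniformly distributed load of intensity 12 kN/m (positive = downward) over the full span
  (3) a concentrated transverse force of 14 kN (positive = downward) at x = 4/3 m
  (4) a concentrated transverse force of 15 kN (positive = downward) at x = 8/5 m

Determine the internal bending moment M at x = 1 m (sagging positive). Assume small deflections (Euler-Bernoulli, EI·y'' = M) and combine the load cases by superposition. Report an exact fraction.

Load 1 — triangular load w₀=20 kN/m (0→w₀ over full span):
  M_1 = 3w₀Lx/20 - w₀L²/30 - w₀x³/(6L) = 3·20·4·1/20 - 20·4²/30 - 20·1³/(6·4) = 1/2 kN·m
Load 2 — uniform load w=12 kN/m over full span:
  M_2 = wLx/2 - wL²/12 - wx²/2 = 12·4·1/2 - 12·4²/12 - 12·1²/2 = 2 kN·m
Load 3 — point force P=14 kN at a=4/3 m (b=L-a=8/3):
  M_3 = Pb²(3a+b)x/L³ - Pab²/L²  [x≤a] = 14·(8/3)²·(3·(4/3)+(8/3))·1/4³ - 14·(4/3)·(8/3)²/4² = 56/27 kN·m
Load 4 — point force P=15 kN at a=8/5 m (b=L-a=12/5):
  M_4 = Pb²(3a+b)x/L³ - Pab²/L²  [x≤a] = 15·(12/5)²·(3·(8/5)+(12/5))·1/4³ - 15·(8/5)·(12/5)²/4² = 27/25 kN·m
Superposition: M = Σ M_i = 7633/1350 kN·m ≈ 5.654074 kN·m

M(1) = 7633/1350 kN·m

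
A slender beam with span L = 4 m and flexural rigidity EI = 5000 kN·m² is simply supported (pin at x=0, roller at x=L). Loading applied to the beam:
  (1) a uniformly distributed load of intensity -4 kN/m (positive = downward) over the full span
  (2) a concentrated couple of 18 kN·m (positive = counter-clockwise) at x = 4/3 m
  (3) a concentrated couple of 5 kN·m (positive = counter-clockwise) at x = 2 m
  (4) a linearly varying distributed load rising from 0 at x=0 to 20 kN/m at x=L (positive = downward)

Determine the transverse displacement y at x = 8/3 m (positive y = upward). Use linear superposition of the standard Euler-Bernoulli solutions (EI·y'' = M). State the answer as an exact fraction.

y(8/3) = -3191/1822500 m

Load 1 — uniform load w=-4 kN/m over full span:
  y_1 = -wx(L³-2Lx²+x³)/(24EI) = -(-4)·(8/3)·(4³-2·4·(8/3)²+(8/3)³)/(24·5000) = 352/151875 m
Load 2 — applied couple M₀=18 kN·m at a=4/3 m (b=L-a=8/3):
  y_2 = (M₀x³/(6L)-M₀(x-a)²/2+C₁x)/EI  [x>a] with C₁=M₀(3b²-L²)/(6L)=4 = (18·(8/3)³/(6·4)-18·((8/3)-(4/3))²/2+4·(8/3))/5000 = 2/1125 m
Load 3 — applied couple M₀=5 kN·m at a=2 m (b=L-a=2):
  y_3 = (M₀x³/(6L)-M₀(x-a)²/2+C₁x)/EI  [x>a] with C₁=M₀(3b²-L²)/(6L)=-5/6 = (5·(8/3)³/(6·4)-5·((8/3)-2)²/2+(-5/6)·(8/3))/5000 = 1/8100 m
Load 4 — triangular load w₀=20 kN/m (0→w₀ over full span):
  y_4 = -w₀x(7L⁴-10L²x²+3x⁴)/(360LEI) = -20·(8/3)·(7·4⁴-10·4²·(8/3)²+3·(8/3)⁴)/(360·4·5000) = -544/91125 m
Superposition: y = Σ y_i = -3191/1822500 m ≈ -0.001751 m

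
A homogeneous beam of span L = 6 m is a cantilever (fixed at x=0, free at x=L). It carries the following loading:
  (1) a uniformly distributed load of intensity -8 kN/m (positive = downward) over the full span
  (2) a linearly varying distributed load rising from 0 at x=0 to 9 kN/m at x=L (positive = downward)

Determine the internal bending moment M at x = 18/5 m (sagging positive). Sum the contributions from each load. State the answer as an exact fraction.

Load 1 — uniform load w=-8 kN/m over full span:
  M_1 = -w(L-x)²/2 = -(-8)·(6-(18/5))²/2 = 576/25 kN·m
Load 2 — triangular load w₀=9 kN/m (0→w₀ over full span):
  M_2 = w₀Lx/2 - w₀L²/3 - w₀x³/(6L) = 9·6·(18/5)/2 - 9·6²/3 - 9·(18/5)³/(6·6) = -2808/125 kN·m
Superposition: M = Σ M_i = 72/125 kN·m ≈ 0.576000 kN·m

M(18/5) = 72/125 kN·m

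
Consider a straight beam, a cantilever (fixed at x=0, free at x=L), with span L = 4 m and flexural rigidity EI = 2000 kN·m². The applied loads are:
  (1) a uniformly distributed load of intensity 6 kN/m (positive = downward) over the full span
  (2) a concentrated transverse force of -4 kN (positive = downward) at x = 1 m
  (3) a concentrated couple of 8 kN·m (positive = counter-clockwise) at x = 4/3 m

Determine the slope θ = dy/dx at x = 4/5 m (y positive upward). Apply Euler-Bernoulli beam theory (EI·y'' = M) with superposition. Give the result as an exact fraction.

θ(4/5) = -179/15625 rad

Load 1 — uniform load w=6 kN/m over full span:
  θ_1 = -wx(x²-3Lx+3L²)/(6EI) = -6·(4/5)·((4/5)²-3·4·(4/5)+3·4²)/(6·2000) = -244/15625 rad
Load 2 — point force P=-4 kN at a=1 m (b=L-a=3):
  θ_2 = -Px(2a-x)/(2EI)  [x≤a] = -(-4)·(4/5)·(2·1-(4/5))/(2·2000) = 3/3125 rad
Load 3 — applied couple M₀=8 kN·m at a=4/3 m (b=L-a=8/3):
  θ_3 = M₀x/EI  [x≤a] = 8·(4/5)/2000 = 2/625 rad
Superposition: θ = Σ θ_i = -179/15625 rad ≈ -0.011456 rad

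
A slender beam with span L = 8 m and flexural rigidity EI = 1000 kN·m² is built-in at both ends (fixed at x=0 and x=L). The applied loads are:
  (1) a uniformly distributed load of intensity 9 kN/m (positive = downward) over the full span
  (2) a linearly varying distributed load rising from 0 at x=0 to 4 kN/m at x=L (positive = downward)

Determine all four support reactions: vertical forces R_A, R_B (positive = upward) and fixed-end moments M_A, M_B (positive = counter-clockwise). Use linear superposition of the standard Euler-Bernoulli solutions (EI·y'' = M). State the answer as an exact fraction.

R_A = 204/5 kN, M_A = 848/15 kN·m, R_B = 236/5 kN, M_B = -304/5 kN·m

Load 1 — uniform load w=9 kN/m over full span:
  R_A = wL/2 = 9·8/2 = 36 kN
  M_A = wL²/12 = 9·8²/12 = 48 kN·m
  R_B = wL/2 = 9·8/2 = 36 kN
  M_B = -wL²/12 = -9·8²/12 = -48 kN·m
Load 2 — triangular load w₀=4 kN/m (0→w₀ over full span):
  R_A = 3w₀L/20 = 3·4·8/20 = 24/5 kN
  M_A = w₀L²/30 = 4·8²/30 = 128/15 kN·m
  R_B = 7w₀L/20 = 7·4·8/20 = 56/5 kN
  M_B = -w₀L²/20 = -4·8²/20 = -64/5 kN·m
Superposition: R_A = 204/5 kN, M_A = 848/15 kN·m, R_B = 236/5 kN, M_B = -304/5 kN·m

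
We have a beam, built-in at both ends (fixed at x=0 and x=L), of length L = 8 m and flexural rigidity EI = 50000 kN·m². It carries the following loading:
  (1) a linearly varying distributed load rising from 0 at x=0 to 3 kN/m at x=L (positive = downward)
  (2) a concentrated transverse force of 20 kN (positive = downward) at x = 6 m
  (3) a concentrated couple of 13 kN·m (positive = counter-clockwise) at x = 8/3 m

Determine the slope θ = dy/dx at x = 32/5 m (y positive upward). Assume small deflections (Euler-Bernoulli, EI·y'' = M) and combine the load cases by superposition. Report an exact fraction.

θ(32/5) = 656/1953125 rad

Load 1 — triangular load w₀=3 kN/m (0→w₀ over full span):
  θ_1 = -w₀(2x(L-x)(L-2x)(x+2L)+x²(L-x)²)/(120LEI) = -3·(2·(32/5)·(8-(32/5))·(8-2·(32/5))·((32/5)+2·8)+(32/5)²·(8-(32/5))²)/(120·8·50000) = 256/1953125 rad
Load 2 — point force P=20 kN at a=6 m (b=L-a=2):
  θ_2 = Pa²(L-x)(2bL-(3b+a)(L-x))/(2L³EI)  [x>a] = 20·6²·(8-(32/5))·(2·2·8-(3·2+6)·(8-(32/5)))/(2·8³·50000) = 9/31250 rad
Load 3 — applied couple M₀=13 kN·m at a=8/3 m (b=L-a=16/3):
  θ_3 = (R_Ax²/2 - M_Ax - M₀(x-a))/EI  [x>a] with R_A=13/6, M_A=0 = ((13/6)·(32/5)²/2 - 0·(32/5) - 13·((32/5)-(8/3)))/50000 = -13/156250 rad
Superposition: θ = Σ θ_i = 656/1953125 rad ≈ 0.000336 rad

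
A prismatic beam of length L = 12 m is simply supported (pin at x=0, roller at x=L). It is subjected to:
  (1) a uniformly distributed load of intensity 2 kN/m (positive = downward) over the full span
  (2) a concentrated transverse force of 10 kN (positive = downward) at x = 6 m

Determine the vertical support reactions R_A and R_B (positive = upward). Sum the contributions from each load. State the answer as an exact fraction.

Load 1 — uniform load w=2 kN/m over full span:
  R_A = wL/2 = 2·12/2 = 12 kN
  R_B = wL/2 = 2·12/2 = 12 kN
Load 2 — point force P=10 kN at a=6 m (b=L-a=6):
  R_A = Pb/L = 10·6/12 = 5 kN
  R_B = Pa/L = 10·6/12 = 5 kN
Superposition: R_A = 17 kN, R_B = 17 kN

R_A = 17 kN, R_B = 17 kN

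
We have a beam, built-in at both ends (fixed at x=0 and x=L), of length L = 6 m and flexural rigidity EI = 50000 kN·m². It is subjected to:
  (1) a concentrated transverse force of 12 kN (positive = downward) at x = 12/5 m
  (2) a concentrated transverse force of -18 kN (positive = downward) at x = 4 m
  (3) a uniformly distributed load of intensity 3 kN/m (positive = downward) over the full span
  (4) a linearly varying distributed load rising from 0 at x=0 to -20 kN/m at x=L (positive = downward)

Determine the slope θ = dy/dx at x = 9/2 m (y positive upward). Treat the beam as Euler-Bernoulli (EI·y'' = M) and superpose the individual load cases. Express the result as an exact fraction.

Load 1 — point force P=12 kN at a=12/5 m (b=L-a=18/5):
  θ_1 = Pa²(L-x)(2bL-(3b+a)(L-x))/(2L³EI)  [x>a] = 12·(12/5)²·(6-(9/2))·(2·(18/5)·6-(3·(18/5)+(12/5))·(6-(9/2)))/(2·6³·50000) = 351/3125000 rad
Load 2 — point force P=-18 kN at a=4 m (b=L-a=2):
  θ_2 = Pa²(L-x)(2bL-(3b+a)(L-x))/(2L³EI)  [x>a] = (-18)·4²·(6-(9/2))·(2·2·6-(3·2+4)·(6-(9/2)))/(2·6³·50000) = -9/50000 rad
Load 3 — uniform load w=3 kN/m over full span:
  θ_3 = -wx(L-x)(L-2x)/(12EI) = -3·(9/2)·(6-(9/2))·(6-2·(9/2))/(12·50000) = 81/800000 rad
Load 4 — triangular load w₀=-20 kN/m (0→w₀ over full span):
  θ_4 = -w₀(2x(L-x)(L-2x)(x+2L)+x²(L-x)²)/(120LEI) = -(-20)·(2·(9/2)·(6-(9/2))·(6-2·(9/2))·((9/2)+2·6)+(9/2)²·(6-(9/2))²)/(120·6·50000) = -1107/3200000 rad
Superposition: θ = Σ θ_i = -124947/400000000 rad ≈ -0.000312 rad

θ(9/2) = -124947/400000000 rad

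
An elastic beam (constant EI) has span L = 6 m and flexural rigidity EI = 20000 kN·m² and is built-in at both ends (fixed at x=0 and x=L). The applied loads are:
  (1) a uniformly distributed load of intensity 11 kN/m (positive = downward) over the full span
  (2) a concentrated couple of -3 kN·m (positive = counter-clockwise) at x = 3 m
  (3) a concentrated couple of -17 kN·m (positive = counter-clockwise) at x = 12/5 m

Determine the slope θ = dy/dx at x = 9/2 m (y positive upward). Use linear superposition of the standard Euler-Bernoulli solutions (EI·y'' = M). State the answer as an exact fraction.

θ(9/2) = 17931/16000000 rad

Load 1 — uniform load w=11 kN/m over full span:
  θ_1 = -wx(L-x)(L-2x)/(12EI) = -11·(9/2)·(6-(9/2))·(6-2·(9/2))/(12·20000) = 297/320000 rad
Load 2 — applied couple M₀=-3 kN·m at a=3 m (b=L-a=3):
  θ_2 = (R_Ax²/2 - M_Ax - M₀(x-a))/EI  [x>a] with R_A=-3/4, M_A=-3/4 = ((-3/4)·(9/2)²/2 - (-3/4)·(9/2) - (-3)·((9/2)-3))/20000 = 9/640000 rad
Load 3 — applied couple M₀=-17 kN·m at a=12/5 m (b=L-a=18/5):
  θ_3 = (R_Ax²/2 - M_Ax - M₀(x-a))/EI  [x>a] with R_A=-102/25, M_A=-51/25 = ((-102/25)·(9/2)²/2 - (-51/25)·(9/2) - (-17)·((9/2)-(12/5)))/20000 = 357/2000000 rad
Superposition: θ = Σ θ_i = 17931/16000000 rad ≈ 0.001121 rad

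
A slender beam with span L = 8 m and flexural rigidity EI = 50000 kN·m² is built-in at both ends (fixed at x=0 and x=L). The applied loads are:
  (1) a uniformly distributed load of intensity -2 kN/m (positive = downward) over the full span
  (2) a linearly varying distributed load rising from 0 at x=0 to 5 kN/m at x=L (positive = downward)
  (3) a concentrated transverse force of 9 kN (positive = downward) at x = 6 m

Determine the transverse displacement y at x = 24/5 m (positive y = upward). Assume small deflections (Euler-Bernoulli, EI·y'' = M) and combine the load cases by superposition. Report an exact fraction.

Load 1 — uniform load w=-2 kN/m over full span:
  y_1 = -wx²(L-x)²/(24EI) = -(-2)·(24/5)²·(8-(24/5))²/(24·50000) = 768/1953125 m
Load 2 — triangular load w₀=5 kN/m (0→w₀ over full span):
  y_2 = -w₀x²(L-x)²(x+2L)/(120LEI) = -5·(24/5)²·(8-(24/5))²·((24/5)+2·8)/(120·8·50000) = -4992/9765625 m
Load 3 — point force P=9 kN at a=6 m (b=L-a=2):
  y_3 = -Pb²x²(3aL-(3a+b)x)/(6L³EI)  [x≤a] = -9·2²·(24/5)²·(3·6·8-(3·6+2)·(24/5))/(6·8³·50000) = -81/312500 m
Superposition: y = Σ y_i = -14733/39062500 m ≈ -0.000377 m

y(24/5) = -14733/39062500 m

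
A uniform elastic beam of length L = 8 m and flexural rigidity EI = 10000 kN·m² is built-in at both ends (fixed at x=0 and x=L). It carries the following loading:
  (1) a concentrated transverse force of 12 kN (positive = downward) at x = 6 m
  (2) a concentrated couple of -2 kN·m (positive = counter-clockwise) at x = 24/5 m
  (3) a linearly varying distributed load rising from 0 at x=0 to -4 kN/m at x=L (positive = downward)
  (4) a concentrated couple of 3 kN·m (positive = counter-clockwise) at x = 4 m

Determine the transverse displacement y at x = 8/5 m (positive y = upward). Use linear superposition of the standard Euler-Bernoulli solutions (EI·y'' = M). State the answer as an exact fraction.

y(8/5) = 18791/58593750 m

Load 1 — point force P=12 kN at a=6 m (b=L-a=2):
  y_1 = -Pb²x²(3aL-(3a+b)x)/(6L³EI)  [x≤a] = -12·2²·(8/5)²·(3·6·8-(3·6+2)·(8/5))/(6·8³·10000) = -7/15625 m
Load 2 — applied couple M₀=-2 kN·m at a=24/5 m (b=L-a=16/5):
  y_2 = (R_Ax³/6 - M_Ax²/2)/EI  [x≤a] with R_A=-9/25, M_A=-16/25 = ((-9/25)·(8/5)³/6 - (-16/25)·(8/5)²/2)/10000 = 112/1953125 m
Load 3 — triangular load w₀=-4 kN/m (0→w₀ over full span):
  y_3 = -w₀x²(L-x)²(x+2L)/(120LEI) = -(-4)·(8/5)²·(8-(8/5))²·((8/5)+2·8)/(120·8·10000) = 22528/29296875 m
Load 4 — applied couple M₀=3 kN·m at a=4 m (b=L-a=4):
  y_4 = (R_Ax³/6 - M_Ax²/2)/EI  [x≤a] with R_A=9/16, M_A=3/4 = ((9/16)·(8/5)³/6 - (3/4)·(8/5)²/2)/10000 = -9/156250 m
Superposition: y = Σ y_i = 18791/58593750 m ≈ 0.000321 m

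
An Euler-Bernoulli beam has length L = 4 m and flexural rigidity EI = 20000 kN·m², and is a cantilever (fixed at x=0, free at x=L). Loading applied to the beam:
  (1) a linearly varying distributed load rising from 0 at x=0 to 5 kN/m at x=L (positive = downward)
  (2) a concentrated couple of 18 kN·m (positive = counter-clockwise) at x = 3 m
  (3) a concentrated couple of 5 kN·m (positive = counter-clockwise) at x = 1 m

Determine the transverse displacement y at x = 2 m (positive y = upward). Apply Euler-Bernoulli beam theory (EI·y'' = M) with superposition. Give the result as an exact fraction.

Load 1 — triangular load w₀=5 kN/m (0→w₀ over full span):
  y_1 = (w₀Lx³/12-w₀L²x²/6-w₀x⁵/(120L))/EI = (5·4·2³/12-5·4²·2²/6-5·2⁵/(120·4))/20000 = -121/60000 m
Load 2 — applied couple M₀=18 kN·m at a=3 m (b=L-a=1):
  y_2 = M₀x²/(2EI)  [x≤a] = 18·2²/(2·20000) = 9/5000 m
Load 3 — applied couple M₀=5 kN·m at a=1 m (b=L-a=3):
  y_3 = M₀a(2x-a)/(2EI)  [x>a] = 5·1·(2·2-1)/(2·20000) = 3/8000 m
Superposition: y = Σ y_i = 19/120000 m ≈ 0.000158 m

y(2) = 19/120000 m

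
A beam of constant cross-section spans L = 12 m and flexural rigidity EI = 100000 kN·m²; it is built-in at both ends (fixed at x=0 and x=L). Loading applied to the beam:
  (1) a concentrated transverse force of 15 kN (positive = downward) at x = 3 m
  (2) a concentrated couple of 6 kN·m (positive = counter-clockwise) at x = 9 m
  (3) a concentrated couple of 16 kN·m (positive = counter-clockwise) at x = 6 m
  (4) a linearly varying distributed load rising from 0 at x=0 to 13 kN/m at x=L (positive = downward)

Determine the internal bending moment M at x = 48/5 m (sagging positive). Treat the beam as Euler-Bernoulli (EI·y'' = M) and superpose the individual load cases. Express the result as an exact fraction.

M(48/5) = -7183/2000 kN·m

Load 1 — point force P=15 kN at a=3 m (b=L-a=9):
  M_1 = Pa²(a+3b)(L-x)/L³ - Pa²b/L²  [x>a] = 15·3²·(3+3·9)·(12-(48/5))/12³ - 15·3²·9/12² = -45/16 kN·m
Load 2 — applied couple M₀=6 kN·m at a=9 m (b=L-a=3):
  M_2 = R_Ax - M_A - M₀  [x>a] with R_A=9/16, M_A=15/8 = (9/16)·(48/5) - (15/8) - 6 = -99/40 kN·m
Load 3 — applied couple M₀=16 kN·m at a=6 m (b=L-a=6):
  M_3 = R_Ax - M_A - M₀  [x>a] with R_A=2, M_A=4 = 2·(48/5) - 4 - 16 = -4/5 kN·m
Load 4 — triangular load w₀=13 kN/m (0→w₀ over full span):
  M_4 = 3w₀Lx/20 - w₀L²/30 - w₀x³/(6L) = 3·13·12·(48/5)/20 - 13·12²/30 - 13·(48/5)³/(6·12) = 312/125 kN·m
Superposition: M = Σ M_i = -7183/2000 kN·m ≈ -3.591500 kN·m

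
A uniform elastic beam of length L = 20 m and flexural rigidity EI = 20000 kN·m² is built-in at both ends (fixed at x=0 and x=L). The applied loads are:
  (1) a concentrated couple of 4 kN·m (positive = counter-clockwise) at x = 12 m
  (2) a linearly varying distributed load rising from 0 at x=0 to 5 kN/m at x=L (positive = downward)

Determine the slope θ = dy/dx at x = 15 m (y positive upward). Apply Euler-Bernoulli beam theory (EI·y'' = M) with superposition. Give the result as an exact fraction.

θ(15) = 25817/3200000 rad

Load 1 — applied couple M₀=4 kN·m at a=12 m (b=L-a=8):
  θ_1 = (R_Ax²/2 - M_Ax - M₀(x-a))/EI  [x>a] with R_A=36/125, M_A=32/25 = ((36/125)·15²/2 - (32/25)·15 - 4·(15-12))/20000 = 3/50000 rad
Load 2 — triangular load w₀=5 kN/m (0→w₀ over full span):
  θ_2 = -w₀(2x(L-x)(L-2x)(x+2L)+x²(L-x)²)/(120LEI) = -5·(2·15·(20-15)·(20-2·15)·(15+2·20)+15²·(20-15)²)/(120·20·20000) = 41/5120 rad
Superposition: θ = Σ θ_i = 25817/3200000 rad ≈ 0.008068 rad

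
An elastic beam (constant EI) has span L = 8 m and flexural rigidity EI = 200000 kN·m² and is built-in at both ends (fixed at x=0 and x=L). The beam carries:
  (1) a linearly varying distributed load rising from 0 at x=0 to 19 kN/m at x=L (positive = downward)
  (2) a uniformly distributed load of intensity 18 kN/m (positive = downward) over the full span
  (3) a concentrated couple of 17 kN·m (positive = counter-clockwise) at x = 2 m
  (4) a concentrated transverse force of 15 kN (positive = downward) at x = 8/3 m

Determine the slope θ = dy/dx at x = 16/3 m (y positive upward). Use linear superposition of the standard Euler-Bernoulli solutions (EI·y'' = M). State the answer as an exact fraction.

θ(16/3) = 108283/243000000 rad

Load 1 — triangular load w₀=19 kN/m (0→w₀ over full span):
  θ_1 = -w₀(2x(L-x)(L-2x)(x+2L)+x²(L-x)²)/(120LEI) = -19·(2·(16/3)·(8-(16/3))·(8-2·(16/3))·((16/3)+2·8)+(16/3)²·(8-(16/3))²)/(120·8·200000) = 532/3796875 rad
Load 2 — uniform load w=18 kN/m over full span:
  θ_2 = -wx(L-x)(L-2x)/(12EI) = -18·(16/3)·(8-(16/3))·(8-2·(16/3))/(12·200000) = 8/28125 rad
Load 3 — applied couple M₀=17 kN·m at a=2 m (b=L-a=6):
  θ_3 = (R_Ax²/2 - M_Ax - M₀(x-a))/EI  [x>a] with R_A=153/64, M_A=-51/16 = ((153/64)·(16/3)²/2 - (-51/16)·(16/3) - 17·((16/3)-2))/200000 = -17/600000 rad
Load 4 — point force P=15 kN at a=8/3 m (b=L-a=16/3):
  θ_4 = Pa²(L-x)(2bL-(3b+a)(L-x))/(2L³EI)  [x>a] = 15·(8/3)²·(8-(16/3))·(2·(16/3)·8-(3·(16/3)+(8/3))·(8-(16/3)))/(2·8³·200000) = 1/20250 rad
Superposition: θ = Σ θ_i = 108283/243000000 rad ≈ 0.000446 rad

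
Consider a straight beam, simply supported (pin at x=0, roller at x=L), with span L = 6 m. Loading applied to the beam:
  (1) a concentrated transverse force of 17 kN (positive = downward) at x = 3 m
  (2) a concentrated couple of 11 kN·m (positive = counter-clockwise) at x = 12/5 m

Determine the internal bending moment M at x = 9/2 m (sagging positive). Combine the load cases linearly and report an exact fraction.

M(9/2) = 10 kN·m

Load 1 — point force P=17 kN at a=3 m (b=L-a=3):
  M_1 = Pa(L-x)/L  [x>a] = 17·3·(6-(9/2))/6 = 51/4 kN·m
Load 2 — applied couple M₀=11 kN·m at a=12/5 m (b=L-a=18/5):
  M_2 = M₀x/L - M₀  [x>a] = 11·(9/2)/6 - 11 = -11/4 kN·m
Superposition: M = Σ M_i = 10 kN·m ≈ 10.000000 kN·m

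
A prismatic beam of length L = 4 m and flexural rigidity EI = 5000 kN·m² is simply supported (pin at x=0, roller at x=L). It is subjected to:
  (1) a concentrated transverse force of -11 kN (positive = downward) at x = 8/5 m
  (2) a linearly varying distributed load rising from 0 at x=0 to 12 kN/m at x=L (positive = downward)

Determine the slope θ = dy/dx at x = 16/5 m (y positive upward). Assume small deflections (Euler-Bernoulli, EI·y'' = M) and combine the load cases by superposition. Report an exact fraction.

Load 1 — point force P=-11 kN at a=8/5 m (b=L-a=12/5):
  θ_1 = -Pa(2L²-6Lx+3x²+a²)/(6LEI)  [x>a] = -(-11)·(8/5)·(2·4²-6·4·(16/5)+3·(16/5)²+(8/5)²)/(6·4·5000) = -132/78125 rad
Load 2 — triangular load w₀=12 kN/m (0→w₀ over full span):
  θ_2 = -w₀(7L⁴-30L²x²+15x⁴)/(360LEI) = -12·(7·4⁴-30·4²·(16/5)²+15·(16/5)⁴)/(360·4·5000) = 3028/1171875 rad
Superposition: θ = Σ θ_i = 1048/1171875 rad ≈ 0.000894 rad

θ(16/5) = 1048/1171875 rad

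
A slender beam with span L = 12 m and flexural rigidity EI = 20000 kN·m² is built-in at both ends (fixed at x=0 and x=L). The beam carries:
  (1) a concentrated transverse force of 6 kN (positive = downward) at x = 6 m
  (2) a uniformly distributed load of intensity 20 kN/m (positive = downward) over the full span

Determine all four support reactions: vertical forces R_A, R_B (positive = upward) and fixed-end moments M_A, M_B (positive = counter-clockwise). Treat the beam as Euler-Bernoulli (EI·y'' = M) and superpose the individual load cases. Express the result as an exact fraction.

Load 1 — point force P=6 kN at a=6 m (b=L-a=6):
  R_A = Pb²(3a+b)/L³ = 6·6²·(3·6+6)/12³ = 3 kN
  M_A = Pab²/L² = 6·6·6²/12² = 9 kN·m
  R_B = Pa²(a+3b)/L³ = 6·6²·(6+3·6)/12³ = 3 kN
  M_B = -Pa²b/L² = -6·6²·6/12² = -9 kN·m
Load 2 — uniform load w=20 kN/m over full span:
  R_A = wL/2 = 20·12/2 = 120 kN
  M_A = wL²/12 = 20·12²/12 = 240 kN·m
  R_B = wL/2 = 20·12/2 = 120 kN
  M_B = -wL²/12 = -20·12²/12 = -240 kN·m
Superposition: R_A = 123 kN, M_A = 249 kN·m, R_B = 123 kN, M_B = -249 kN·m

R_A = 123 kN, M_A = 249 kN·m, R_B = 123 kN, M_B = -249 kN·m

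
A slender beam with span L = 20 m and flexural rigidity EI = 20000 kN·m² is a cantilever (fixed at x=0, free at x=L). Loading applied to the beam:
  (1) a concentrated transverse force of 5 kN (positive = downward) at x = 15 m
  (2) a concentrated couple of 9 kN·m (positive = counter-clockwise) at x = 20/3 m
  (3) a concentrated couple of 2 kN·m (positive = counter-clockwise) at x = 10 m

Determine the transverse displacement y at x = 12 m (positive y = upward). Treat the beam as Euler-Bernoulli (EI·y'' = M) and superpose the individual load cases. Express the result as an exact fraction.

y(12) = -33/200 m

Load 1 — point force P=5 kN at a=15 m (b=L-a=5):
  y_1 = -Px²(3a-x)/(6EI)  [x≤a] = -5·12²·(3·15-12)/(6·20000) = -99/500 m
Load 2 — applied couple M₀=9 kN·m at a=20/3 m (b=L-a=40/3):
  y_2 = M₀a(2x-a)/(2EI)  [x>a] = 9·(20/3)·(2·12-(20/3))/(2·20000) = 13/500 m
Load 3 — applied couple M₀=2 kN·m at a=10 m (b=L-a=10):
  y_3 = M₀a(2x-a)/(2EI)  [x>a] = 2·10·(2·12-10)/(2·20000) = 7/1000 m
Superposition: y = Σ y_i = -33/200 m ≈ -0.165000 m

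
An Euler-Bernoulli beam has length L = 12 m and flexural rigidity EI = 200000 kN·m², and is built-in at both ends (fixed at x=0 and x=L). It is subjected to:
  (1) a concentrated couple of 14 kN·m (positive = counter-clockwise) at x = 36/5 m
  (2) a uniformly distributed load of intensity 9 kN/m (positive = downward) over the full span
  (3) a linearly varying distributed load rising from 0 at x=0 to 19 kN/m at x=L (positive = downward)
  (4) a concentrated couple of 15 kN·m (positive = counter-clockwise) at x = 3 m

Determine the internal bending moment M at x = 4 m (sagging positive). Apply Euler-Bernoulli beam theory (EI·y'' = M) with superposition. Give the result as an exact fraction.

Load 1 — applied couple M₀=14 kN·m at a=36/5 m (b=L-a=24/5):
  M_1 = R_Ax - M_A  [x≤a] with R_A=42/25, M_A=112/25 = (42/25)·4 - (112/25) = 56/25 kN·m
Load 2 — uniform load w=9 kN/m over full span:
  M_2 = wLx/2 - wL²/12 - wx²/2 = 9·12·4/2 - 9·12²/12 - 9·4²/2 = 36 kN·m
Load 3 — triangular load w₀=19 kN/m (0→w₀ over full span):
  M_3 = 3w₀Lx/20 - w₀L²/30 - w₀x³/(6L) = 3·19·12·4/20 - 19·12²/30 - 19·4³/(6·12) = 1292/45 kN·m
Load 4 — applied couple M₀=15 kN·m at a=3 m (b=L-a=9):
  M_4 = R_Ax - M_A - M₀  [x>a] with R_A=45/32, M_A=-45/16 = (45/32)·4 - (-45/16) - 15 = -105/16 kN·m
Superposition: M = Σ M_i = 217399/3600 kN·m ≈ 60.388611 kN·m

M(4) = 217399/3600 kN·m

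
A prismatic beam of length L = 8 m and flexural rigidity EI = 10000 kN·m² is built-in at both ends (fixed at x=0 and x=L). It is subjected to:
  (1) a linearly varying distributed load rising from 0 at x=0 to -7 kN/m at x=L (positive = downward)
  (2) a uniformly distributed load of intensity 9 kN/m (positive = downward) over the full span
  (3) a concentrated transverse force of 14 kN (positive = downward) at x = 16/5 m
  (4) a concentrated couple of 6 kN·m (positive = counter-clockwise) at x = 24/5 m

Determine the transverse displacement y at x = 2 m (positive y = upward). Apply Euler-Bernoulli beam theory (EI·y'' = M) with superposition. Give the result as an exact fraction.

y(2) = -2883/500000 m

Load 1 — triangular load w₀=-7 kN/m (0→w₀ over full span):
  y_1 = -w₀x²(L-x)²(x+2L)/(120LEI) = -(-7)·2²·(8-2)²·(2+2·8)/(120·8·10000) = 189/100000 m
Load 2 — uniform load w=9 kN/m over full span:
  y_2 = -wx²(L-x)²/(24EI) = -9·2²·(8-2)²/(24·10000) = -27/5000 m
Load 3 — point force P=14 kN at a=16/5 m (b=L-a=24/5):
  y_3 = -Pb²x²(3aL-(3a+b)x)/(6L³EI)  [x≤a] = -14·(24/5)²·2²·(3·(16/5)·8-(3·(16/5)+(24/5))·2)/(6·8³·10000) = -63/31250 m
Load 4 — applied couple M₀=6 kN·m at a=24/5 m (b=L-a=16/5):
  y_4 = (R_Ax³/6 - M_Ax²/2)/EI  [x≤a] with R_A=27/25, M_A=48/25 = ((27/25)·2³/6 - (48/25)·2²/2)/10000 = -3/12500 m
Superposition: y = Σ y_i = -2883/500000 m ≈ -0.005766 m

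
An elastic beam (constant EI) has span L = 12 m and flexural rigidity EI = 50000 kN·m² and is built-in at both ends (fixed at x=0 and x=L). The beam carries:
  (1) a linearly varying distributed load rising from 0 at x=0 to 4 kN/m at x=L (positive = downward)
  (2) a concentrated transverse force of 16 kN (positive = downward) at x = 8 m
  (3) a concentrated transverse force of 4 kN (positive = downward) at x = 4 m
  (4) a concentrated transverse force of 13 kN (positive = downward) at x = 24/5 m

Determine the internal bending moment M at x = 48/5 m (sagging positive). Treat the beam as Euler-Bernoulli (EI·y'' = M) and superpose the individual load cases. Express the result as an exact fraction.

M(48/5) = -8048/1875 kN·m

Load 1 — triangular load w₀=4 kN/m (0→w₀ over full span):
  M_1 = 3w₀Lx/20 - w₀L²/30 - w₀x³/(6L) = 3·4·12·(48/5)/20 - 4·12²/30 - 4·(48/5)³/(6·12) = 96/125 kN·m
Load 2 — point force P=16 kN at a=8 m (b=L-a=4):
  M_2 = Pa²(a+3b)(L-x)/L³ - Pa²b/L²  [x>a] = 16·8²·(8+3·4)·(12-(48/5))/12³ - 16·8²·4/12² = 0 kN·m
Load 3 — point force P=4 kN at a=4 m (b=L-a=8):
  M_3 = Pa²(a+3b)(L-x)/L³ - Pa²b/L²  [x>a] = 4·4²·(4+3·8)·(12-(48/5))/12³ - 4·4²·8/12² = -16/15 kN·m
Load 4 — point force P=13 kN at a=24/5 m (b=L-a=36/5):
  M_4 = Pa²(a+3b)(L-x)/L³ - Pa²b/L²  [x>a] = 13·(24/5)²·((24/5)+3·(36/5))·(12-(48/5))/12³ - 13·(24/5)²·(36/5)/12² = -2496/625 kN·m
Superposition: M = Σ M_i = -8048/1875 kN·m ≈ -4.292267 kN·m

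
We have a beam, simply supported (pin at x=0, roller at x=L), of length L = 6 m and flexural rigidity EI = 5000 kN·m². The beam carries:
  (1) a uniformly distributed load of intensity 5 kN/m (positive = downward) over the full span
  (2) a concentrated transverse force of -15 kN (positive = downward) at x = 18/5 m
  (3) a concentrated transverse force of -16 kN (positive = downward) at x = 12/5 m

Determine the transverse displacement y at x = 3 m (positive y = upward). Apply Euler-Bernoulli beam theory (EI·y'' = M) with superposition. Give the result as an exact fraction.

y(3) = 47313/5000000 m

Load 1 — uniform load w=5 kN/m over full span:
  y_1 = -wx(L³-2Lx²+x³)/(24EI) = -5·3·(6³-2·6·3²+3³)/(24·5000) = -27/1600 m
Load 2 — point force P=-15 kN at a=18/5 m (b=L-a=12/5):
  y_2 = -Pbx(L²-b²-x²)/(6LEI)  [x≤a] = -(-15)·(12/5)·3·(6²-(12/5)²-3²)/(6·6·5000) = 1593/125000 m
Load 3 — point force P=-16 kN at a=12/5 m (b=L-a=18/5):
  y_3 = -Pa(L-x)(2Lx-a²-x²)/(6LEI)  [x>a] = -(-16)·(12/5)·(6-3)·(2·6·3-(12/5)²-3²)/(6·6·5000) = 1062/78125 m
Superposition: y = Σ y_i = 47313/5000000 m ≈ 0.009463 m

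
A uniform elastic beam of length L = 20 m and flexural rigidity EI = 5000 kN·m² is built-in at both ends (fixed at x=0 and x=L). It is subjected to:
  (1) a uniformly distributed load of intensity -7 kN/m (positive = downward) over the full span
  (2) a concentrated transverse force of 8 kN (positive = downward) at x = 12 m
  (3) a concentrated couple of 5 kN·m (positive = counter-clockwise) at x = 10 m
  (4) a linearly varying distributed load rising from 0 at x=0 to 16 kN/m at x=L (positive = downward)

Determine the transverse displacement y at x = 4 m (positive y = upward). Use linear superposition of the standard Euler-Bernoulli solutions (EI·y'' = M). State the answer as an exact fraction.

Load 1 — uniform load w=-7 kN/m over full span:
  y_1 = -wx²(L-x)²/(24EI) = -(-7)·4²·(20-4)²/(24·5000) = 448/1875 m
Load 2 — point force P=8 kN at a=12 m (b=L-a=8):
  y_2 = -Pb²x²(3aL-(3a+b)x)/(6L³EI)  [x≤a] = -8·8²·4²·(3·12·20-(3·12+8)·4)/(6·20³·5000) = -4352/234375 m
Load 3 — applied couple M₀=5 kN·m at a=10 m (b=L-a=10):
  y_3 = (R_Ax³/6 - M_Ax²/2)/EI  [x≤a] with R_A=3/8, M_A=5/4 = ((3/8)·4³/6 - (5/4)·4²/2)/5000 = -3/2500 m
Load 4 — triangular load w₀=16 kN/m (0→w₀ over full span):
  y_4 = -w₀x²(L-x)²(x+2L)/(120LEI) = -16·4²·(20-4)²·(4+2·20)/(120·20·5000) = -11264/46875 m
Superposition: y = Σ y_i = -19813/937500 m ≈ -0.021134 m

y(4) = -19813/937500 m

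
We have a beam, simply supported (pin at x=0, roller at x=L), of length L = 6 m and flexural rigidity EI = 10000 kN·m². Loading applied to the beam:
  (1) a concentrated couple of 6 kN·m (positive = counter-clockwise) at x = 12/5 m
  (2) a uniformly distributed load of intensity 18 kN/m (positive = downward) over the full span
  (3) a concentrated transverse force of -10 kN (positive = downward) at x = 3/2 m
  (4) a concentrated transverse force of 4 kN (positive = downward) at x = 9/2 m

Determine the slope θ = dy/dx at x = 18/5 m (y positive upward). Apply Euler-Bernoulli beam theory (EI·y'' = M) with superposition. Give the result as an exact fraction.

θ(18/5) = 83409/20000000 rad

Load 1 — applied couple M₀=6 kN·m at a=12/5 m (b=L-a=18/5):
  θ_1 = (M₀x²/(2L)-M₀(x-a)+C₁)/EI  [x>a] with C₁=M₀(3b²-L²)/(6L)=12/25 = (6·(18/5)²/(2·6)-6·((18/5)-(12/5))+(12/25))/10000 = -3/125000 rad
Load 2 — uniform load w=18 kN/m over full span:
  θ_2 = -w(L³-6Lx²+4x³)/(24EI) = -18·(6³-6·6·(18/5)²+4·(18/5)³)/(24·10000) = 2997/625000 rad
Load 3 — point force P=-10 kN at a=3/2 m (b=L-a=9/2):
  θ_3 = -Pa(2L²-6Lx+3x²+a²)/(6LEI)  [x>a] = -(-10)·(3/2)·(2·6²-6·6·(18/5)+3·(18/5)²+(3/2)²)/(6·6·10000) = -549/800000 rad
Load 4 — point force P=4 kN at a=9/2 m (b=L-a=3/2):
  θ_4 = -Pb(L²-b²-3x²)/(6LEI)  [x≤a] = -4·(3/2)·(6²-(3/2)²-3·(18/5)²)/(6·6·10000) = 171/2000000 rad
Superposition: θ = Σ θ_i = 83409/20000000 rad ≈ 0.004170 rad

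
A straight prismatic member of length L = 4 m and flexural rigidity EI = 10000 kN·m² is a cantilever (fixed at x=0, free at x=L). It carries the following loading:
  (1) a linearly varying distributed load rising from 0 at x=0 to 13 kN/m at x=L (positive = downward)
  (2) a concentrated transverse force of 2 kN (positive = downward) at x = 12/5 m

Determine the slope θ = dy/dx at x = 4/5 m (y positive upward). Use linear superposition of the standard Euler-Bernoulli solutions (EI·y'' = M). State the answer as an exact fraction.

Load 1 — triangular load w₀=13 kN/m (0→w₀ over full span):
  θ_1 = (w₀Lx²/4-w₀L²x/3-w₀x⁴/(24L))/EI = (13·4·(4/5)²/4-13·4²·(4/5)/3-13·(4/5)⁴/(24·4))/10000 = -11063/2343750 rad
Load 2 — point force P=2 kN at a=12/5 m (b=L-a=8/5):
  θ_2 = -Px(2a-x)/(2EI)  [x≤a] = -2·(4/5)·(2·(12/5)-(4/5))/(2·10000) = -1/3125 rad
Superposition: θ = Σ θ_i = -11813/2343750 rad ≈ -0.005040 rad

θ(4/5) = -11813/2343750 rad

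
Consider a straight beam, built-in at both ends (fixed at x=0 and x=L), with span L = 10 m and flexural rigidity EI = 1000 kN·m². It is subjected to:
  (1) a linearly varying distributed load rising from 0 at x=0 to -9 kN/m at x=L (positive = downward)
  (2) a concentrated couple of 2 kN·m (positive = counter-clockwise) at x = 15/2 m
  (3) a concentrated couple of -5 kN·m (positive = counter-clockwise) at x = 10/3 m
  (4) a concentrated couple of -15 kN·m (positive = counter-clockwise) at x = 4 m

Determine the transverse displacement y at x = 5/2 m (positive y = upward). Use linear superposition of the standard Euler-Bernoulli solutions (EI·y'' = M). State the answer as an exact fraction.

Load 1 — triangular load w₀=-9 kN/m (0→w₀ over full span):
  y_1 = -w₀x²(L-x)²(x+2L)/(120LEI) = -(-9)·(5/2)²·(10-(5/2))²·((5/2)+2·10)/(120·10·1000) = 243/4096 m
Load 2 — applied couple M₀=2 kN·m at a=15/2 m (b=L-a=5/2):
  y_2 = (R_Ax³/6 - M_Ax²/2)/EI  [x≤a] with R_A=9/40, M_A=5/8 = ((9/40)·(5/2)³/6 - (5/8)·(5/2)²/2)/1000 = -7/5120 m
Load 3 — applied couple M₀=-5 kN·m at a=10/3 m (b=L-a=20/3):
  y_3 = (R_Ax³/6 - M_Ax²/2)/EI  [x≤a] with R_A=-2/3, M_A=0 = ((-2/3)·(5/2)³/6 - 0·(5/2)²/2)/1000 = -1/576 m
Load 4 — applied couple M₀=-15 kN·m at a=4 m (b=L-a=6):
  y_4 = (R_Ax³/6 - M_Ax²/2)/EI  [x≤a] with R_A=-54/25, M_A=-9/5 = ((-54/25)·(5/2)³/6 - (-9/5)·(5/2)²/2)/1000 = 0 m
Superposition: y = Σ y_i = 10363/184320 m ≈ 0.056223 m

y(5/2) = 10363/184320 m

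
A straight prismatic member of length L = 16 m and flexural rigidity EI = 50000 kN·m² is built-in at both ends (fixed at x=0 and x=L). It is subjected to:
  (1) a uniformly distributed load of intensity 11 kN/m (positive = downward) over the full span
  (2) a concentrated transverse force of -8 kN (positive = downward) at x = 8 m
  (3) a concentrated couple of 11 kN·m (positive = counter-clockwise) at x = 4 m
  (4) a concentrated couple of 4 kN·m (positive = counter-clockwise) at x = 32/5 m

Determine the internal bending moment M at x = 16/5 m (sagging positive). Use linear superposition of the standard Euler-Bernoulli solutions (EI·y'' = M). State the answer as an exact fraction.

Load 1 — uniform load w=11 kN/m over full span:
  M_1 = wLx/2 - wL²/12 - wx²/2 = 11·16·(16/5)/2 - 11·16²/12 - 11·(16/5)²/2 = -704/75 kN·m
Load 2 — point force P=-8 kN at a=8 m (b=L-a=8):
  M_2 = Pb²(3a+b)x/L³ - Pab²/L²  [x≤a] = (-8)·8²·(3·8+8)·(16/5)/16³ - (-8)·8·8²/16² = 16/5 kN·m
Load 3 — applied couple M₀=11 kN·m at a=4 m (b=L-a=12):
  M_3 = R_Ax - M_A  [x≤a] with R_A=99/128, M_A=-33/16 = (99/128)·(16/5) - (-33/16) = 363/80 kN·m
Load 4 — applied couple M₀=4 kN·m at a=32/5 m (b=L-a=48/5):
  M_4 = R_Ax - M_A  [x≤a] with R_A=9/25, M_A=12/25 = (9/25)·(16/5) - (12/25) = 84/125 kN·m
Superposition: M = Σ M_i = -5863/6000 kN·m ≈ -0.977167 kN·m

M(16/5) = -5863/6000 kN·m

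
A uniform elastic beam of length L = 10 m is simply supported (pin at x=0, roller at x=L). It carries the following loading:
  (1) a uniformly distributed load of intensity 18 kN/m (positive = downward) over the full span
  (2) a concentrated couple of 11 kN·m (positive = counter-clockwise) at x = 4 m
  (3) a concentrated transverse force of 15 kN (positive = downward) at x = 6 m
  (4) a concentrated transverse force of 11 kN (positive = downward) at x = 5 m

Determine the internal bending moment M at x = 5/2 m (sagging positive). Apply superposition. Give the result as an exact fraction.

Load 1 — uniform load w=18 kN/m over full span:
  M_1 = wx(L-x)/2 = 18·(5/2)·(10-(5/2))/2 = 675/4 kN·m
Load 2 — applied couple M₀=11 kN·m at a=4 m (b=L-a=6):
  M_2 = M₀x/L  [x≤a] = 11·(5/2)/10 = 11/4 kN·m
Load 3 — point force P=15 kN at a=6 m (b=L-a=4):
  M_3 = Pbx/L  [x≤a] = 15·4·(5/2)/10 = 15 kN·m
Load 4 — point force P=11 kN at a=5 m (b=L-a=5):
  M_4 = Pbx/L  [x≤a] = 11·5·(5/2)/10 = 55/4 kN·m
Superposition: M = Σ M_i = 801/4 kN·m ≈ 200.250000 kN·m

M(5/2) = 801/4 kN·m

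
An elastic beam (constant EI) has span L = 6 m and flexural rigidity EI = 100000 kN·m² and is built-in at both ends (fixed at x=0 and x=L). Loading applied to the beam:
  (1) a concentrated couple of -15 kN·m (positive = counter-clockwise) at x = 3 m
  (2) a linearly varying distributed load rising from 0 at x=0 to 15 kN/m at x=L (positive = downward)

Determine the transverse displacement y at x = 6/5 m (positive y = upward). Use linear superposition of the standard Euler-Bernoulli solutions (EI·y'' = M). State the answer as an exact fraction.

Load 1 — applied couple M₀=-15 kN·m at a=3 m (b=L-a=3):
  y_1 = (R_Ax³/6 - M_Ax²/2)/EI  [x≤a] with R_A=-15/4, M_A=-15/4 = ((-15/4)·(6/5)³/6 - (-15/4)·(6/5)²/2)/100000 = 81/5000000 m
Load 2 — triangular load w₀=15 kN/m (0→w₀ over full span):
  y_2 = -w₀x²(L-x)²(x+2L)/(120LEI) = -15·(6/5)²·(6-(6/5))²·((6/5)+2·6)/(120·6·100000) = -891/9765625 m
Superposition: y = Σ y_i = -46899/625000000 m ≈ -0.000075 m

y(6/5) = -46899/625000000 m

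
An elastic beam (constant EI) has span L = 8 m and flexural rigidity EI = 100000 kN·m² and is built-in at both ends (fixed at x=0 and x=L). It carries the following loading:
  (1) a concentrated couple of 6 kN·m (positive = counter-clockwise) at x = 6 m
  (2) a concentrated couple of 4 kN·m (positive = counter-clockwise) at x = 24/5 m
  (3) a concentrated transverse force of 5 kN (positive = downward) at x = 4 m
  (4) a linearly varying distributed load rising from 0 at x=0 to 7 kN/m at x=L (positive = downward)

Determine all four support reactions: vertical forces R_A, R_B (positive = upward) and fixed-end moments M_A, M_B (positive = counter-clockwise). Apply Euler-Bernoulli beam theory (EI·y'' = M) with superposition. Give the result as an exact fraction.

R_A = 9971/800 kN, M_A = 13853/600 kN·m, R_B = 16429/800 kN, M_B = -5609/200 kN·m

Load 1 — applied couple M₀=6 kN·m at a=6 m (b=L-a=2):
  R_A = 6M₀ab/L³ = 6·6·6·2/8³ = 27/32 kN
  M_A = M₀b(2a-b)/L² = 6·2·(2·6-2)/8² = 15/8 kN·m
  R_B = -6M₀ab/L³ = -6·6·6·2/8³ = -27/32 kN
  M_B = M₀a(2b-a)/L² = 6·6·(2·2-6)/8² = -9/8 kN·m
Load 2 — applied couple M₀=4 kN·m at a=24/5 m (b=L-a=16/5):
  R_A = 6M₀ab/L³ = 6·4·(24/5)·(16/5)/8³ = 18/25 kN
  M_A = M₀b(2a-b)/L² = 4·(16/5)·(2·(24/5)-(16/5))/8² = 32/25 kN·m
  R_B = -6M₀ab/L³ = -6·4·(24/5)·(16/5)/8³ = -18/25 kN
  M_B = M₀a(2b-a)/L² = 4·(24/5)·(2·(16/5)-(24/5))/8² = 12/25 kN·m
Load 3 — point force P=5 kN at a=4 m (b=L-a=4):
  R_A = Pb²(3a+b)/L³ = 5·4²·(3·4+4)/8³ = 5/2 kN
  M_A = Pab²/L² = 5·4·4²/8² = 5 kN·m
  R_B = Pa²(a+3b)/L³ = 5·4²·(4+3·4)/8³ = 5/2 kN
  M_B = -Pa²b/L² = -5·4²·4/8² = -5 kN·m
Load 4 — triangular load w₀=7 kN/m (0→w₀ over full span):
  R_A = 3w₀L/20 = 3·7·8/20 = 42/5 kN
  M_A = w₀L²/30 = 7·8²/30 = 224/15 kN·m
  R_B = 7w₀L/20 = 7·7·8/20 = 98/5 kN
  M_B = -w₀L²/20 = -7·8²/20 = -112/5 kN·m
Superposition: R_A = 9971/800 kN, M_A = 13853/600 kN·m, R_B = 16429/800 kN, M_B = -5609/200 kN·m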